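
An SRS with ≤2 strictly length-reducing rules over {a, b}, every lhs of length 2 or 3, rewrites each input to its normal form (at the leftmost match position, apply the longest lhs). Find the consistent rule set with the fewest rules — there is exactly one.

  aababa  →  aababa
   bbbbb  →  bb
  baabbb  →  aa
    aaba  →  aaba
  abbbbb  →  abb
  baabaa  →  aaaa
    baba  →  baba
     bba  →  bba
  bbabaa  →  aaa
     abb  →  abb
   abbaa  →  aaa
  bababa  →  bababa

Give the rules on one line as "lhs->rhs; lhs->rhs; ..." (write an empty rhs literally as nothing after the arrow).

  | aababa
  | bbbbb => bb
  | baabbb => aabbb => aa
  | aaba

baa->aa; bbb->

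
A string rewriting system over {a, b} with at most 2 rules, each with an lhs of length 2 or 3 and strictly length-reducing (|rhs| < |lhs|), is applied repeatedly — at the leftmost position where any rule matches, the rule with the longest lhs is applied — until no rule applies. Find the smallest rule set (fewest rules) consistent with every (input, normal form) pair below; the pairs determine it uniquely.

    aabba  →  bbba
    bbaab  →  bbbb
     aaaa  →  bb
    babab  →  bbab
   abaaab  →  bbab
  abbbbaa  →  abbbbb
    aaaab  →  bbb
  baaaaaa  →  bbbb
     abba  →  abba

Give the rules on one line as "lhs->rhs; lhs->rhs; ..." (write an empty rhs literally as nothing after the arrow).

  | aabba => bbba
  | bbaab => bbbb
  | aaaa => baa => bb
  | babab => bbab

aa->b; aba->ba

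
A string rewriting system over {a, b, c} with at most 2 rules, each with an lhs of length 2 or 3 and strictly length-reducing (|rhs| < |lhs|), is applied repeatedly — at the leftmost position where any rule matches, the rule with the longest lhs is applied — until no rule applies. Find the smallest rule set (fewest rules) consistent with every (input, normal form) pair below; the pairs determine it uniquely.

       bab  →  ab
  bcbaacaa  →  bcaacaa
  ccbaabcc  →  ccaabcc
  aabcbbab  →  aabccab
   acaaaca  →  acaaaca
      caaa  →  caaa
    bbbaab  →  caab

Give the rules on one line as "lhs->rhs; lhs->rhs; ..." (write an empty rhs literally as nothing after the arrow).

ba->a; bb->c

  | bab => ab
  | bcbaacaa => bcaacaa
  | ccbaabcc => ccaabcc
  | aabcbbab => aabccab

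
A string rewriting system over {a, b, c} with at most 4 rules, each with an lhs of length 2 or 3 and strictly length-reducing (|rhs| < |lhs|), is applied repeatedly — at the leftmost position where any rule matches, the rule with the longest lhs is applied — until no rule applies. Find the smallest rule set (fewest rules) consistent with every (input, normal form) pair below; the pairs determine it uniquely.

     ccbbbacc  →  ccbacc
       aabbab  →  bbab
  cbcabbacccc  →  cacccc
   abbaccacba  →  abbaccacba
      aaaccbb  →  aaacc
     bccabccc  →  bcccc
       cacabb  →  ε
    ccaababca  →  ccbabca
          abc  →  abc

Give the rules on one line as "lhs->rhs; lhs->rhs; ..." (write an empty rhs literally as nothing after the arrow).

  | ccbbbacc => ccbacc
  | aabbab => bbab
  | cbcabbacccc => cbbacccc => cacccc
  | abbaccacba

aab->b; cab->; cbb->c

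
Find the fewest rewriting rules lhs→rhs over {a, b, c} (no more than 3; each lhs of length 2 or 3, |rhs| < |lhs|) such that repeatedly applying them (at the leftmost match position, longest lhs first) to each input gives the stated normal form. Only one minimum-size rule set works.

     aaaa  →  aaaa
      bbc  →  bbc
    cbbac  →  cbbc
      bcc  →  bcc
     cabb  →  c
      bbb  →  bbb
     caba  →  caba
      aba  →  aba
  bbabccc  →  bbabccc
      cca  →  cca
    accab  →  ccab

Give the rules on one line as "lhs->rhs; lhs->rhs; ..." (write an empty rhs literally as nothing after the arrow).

abb->; ac->c

  | aaaa
  | bbc
  | cbbac => cbbc
  | bcc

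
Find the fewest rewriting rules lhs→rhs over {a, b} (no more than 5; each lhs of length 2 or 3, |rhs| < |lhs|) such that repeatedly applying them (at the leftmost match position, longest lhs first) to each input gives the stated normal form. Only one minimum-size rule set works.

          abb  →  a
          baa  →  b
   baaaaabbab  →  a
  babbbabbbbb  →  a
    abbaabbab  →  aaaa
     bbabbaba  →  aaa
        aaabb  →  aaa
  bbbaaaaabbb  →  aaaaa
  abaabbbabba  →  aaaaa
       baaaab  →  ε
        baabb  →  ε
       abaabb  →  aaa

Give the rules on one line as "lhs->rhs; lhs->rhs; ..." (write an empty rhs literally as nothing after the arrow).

  | abb => ab => a
  | baa => ba => b
  | baaaaabbab => baaaabbab => baaabbab => baabbab => babbab => bbbab => bbab => ab => a
  | babbbabbbbb => bbbbabbbbb => bbbabbbbb => bbabbbbb => abbbbb => abbbb => abbb => abb => ab => a

ab->a; ba->b; bb->; bbb->bb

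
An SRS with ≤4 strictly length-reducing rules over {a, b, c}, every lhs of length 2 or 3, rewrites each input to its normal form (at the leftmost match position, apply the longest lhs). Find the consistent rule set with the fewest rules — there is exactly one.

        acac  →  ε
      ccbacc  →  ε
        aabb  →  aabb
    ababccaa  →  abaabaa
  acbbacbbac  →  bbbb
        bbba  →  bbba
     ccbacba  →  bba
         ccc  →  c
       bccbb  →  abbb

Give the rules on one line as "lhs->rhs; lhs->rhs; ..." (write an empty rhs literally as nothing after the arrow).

  | acac => ac => ε
  | ccbacc => bacc => bc => ε
  | aabb
  | ababccaa => abaabaa

ac->; bc->; bcc->ab; cc->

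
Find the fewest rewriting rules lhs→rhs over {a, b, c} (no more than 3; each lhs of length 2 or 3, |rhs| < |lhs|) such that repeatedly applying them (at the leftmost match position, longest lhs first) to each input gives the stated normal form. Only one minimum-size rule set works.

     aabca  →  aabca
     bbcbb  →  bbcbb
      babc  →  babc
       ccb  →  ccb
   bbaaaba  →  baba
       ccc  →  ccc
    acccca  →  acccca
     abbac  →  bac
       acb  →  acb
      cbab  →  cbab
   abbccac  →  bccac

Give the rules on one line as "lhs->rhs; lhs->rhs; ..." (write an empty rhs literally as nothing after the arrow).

abb->b; baa->

  | aabca
  | bbcbb
  | babc
  | ccb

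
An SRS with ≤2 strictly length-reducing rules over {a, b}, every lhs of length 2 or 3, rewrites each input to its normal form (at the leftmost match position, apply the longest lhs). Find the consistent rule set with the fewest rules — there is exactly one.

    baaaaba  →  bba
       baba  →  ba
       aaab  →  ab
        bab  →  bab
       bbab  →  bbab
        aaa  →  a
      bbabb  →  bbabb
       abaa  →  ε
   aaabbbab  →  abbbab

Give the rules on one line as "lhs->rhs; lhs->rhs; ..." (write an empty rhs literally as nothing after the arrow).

aa->; aba->a

  | baaaaba => baaba => bba
  | baba => ba
  | aaab => ab
  | bab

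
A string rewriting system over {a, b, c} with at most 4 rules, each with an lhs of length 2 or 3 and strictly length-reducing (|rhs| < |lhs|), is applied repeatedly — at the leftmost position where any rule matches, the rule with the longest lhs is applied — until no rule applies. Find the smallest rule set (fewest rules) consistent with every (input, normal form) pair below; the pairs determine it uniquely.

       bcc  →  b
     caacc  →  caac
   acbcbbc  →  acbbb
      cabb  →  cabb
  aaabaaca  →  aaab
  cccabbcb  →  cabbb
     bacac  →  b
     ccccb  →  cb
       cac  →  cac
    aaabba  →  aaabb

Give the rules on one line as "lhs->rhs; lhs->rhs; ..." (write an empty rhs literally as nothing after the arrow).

  | bcc => bc => b
  | caacc => caac
  | acbcbbc => acbbbc => acbbb
  | cabb

ba->b; bc->b; cc->c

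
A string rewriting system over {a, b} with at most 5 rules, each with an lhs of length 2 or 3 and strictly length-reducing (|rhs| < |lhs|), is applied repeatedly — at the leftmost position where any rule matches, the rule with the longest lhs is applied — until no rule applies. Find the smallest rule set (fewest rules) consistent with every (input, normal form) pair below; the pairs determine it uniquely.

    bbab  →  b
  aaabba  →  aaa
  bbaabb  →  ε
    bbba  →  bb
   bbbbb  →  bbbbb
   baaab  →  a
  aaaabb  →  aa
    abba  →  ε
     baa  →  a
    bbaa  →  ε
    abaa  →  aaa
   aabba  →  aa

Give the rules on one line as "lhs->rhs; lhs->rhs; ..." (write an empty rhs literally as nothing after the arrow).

ab->; aba->aa; ba->; bab->ba

  | bbab => bba => b
  | aaabba => aaba => aaa
  | bbaabb => babb => bab => ba => ε
  | bbba => bb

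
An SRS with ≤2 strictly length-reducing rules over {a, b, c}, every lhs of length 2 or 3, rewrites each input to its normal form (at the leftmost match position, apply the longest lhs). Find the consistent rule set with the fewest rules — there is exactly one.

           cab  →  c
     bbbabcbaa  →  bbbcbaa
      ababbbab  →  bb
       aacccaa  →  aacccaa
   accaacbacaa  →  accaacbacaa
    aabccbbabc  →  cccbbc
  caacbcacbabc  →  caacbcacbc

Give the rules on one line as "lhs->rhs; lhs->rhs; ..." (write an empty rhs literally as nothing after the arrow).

aab->c; ab->

  | cab => c
  | bbbabcbaa => bbbcbaa
  | ababbbab => abbbab => bbab => bb
  | aacccaa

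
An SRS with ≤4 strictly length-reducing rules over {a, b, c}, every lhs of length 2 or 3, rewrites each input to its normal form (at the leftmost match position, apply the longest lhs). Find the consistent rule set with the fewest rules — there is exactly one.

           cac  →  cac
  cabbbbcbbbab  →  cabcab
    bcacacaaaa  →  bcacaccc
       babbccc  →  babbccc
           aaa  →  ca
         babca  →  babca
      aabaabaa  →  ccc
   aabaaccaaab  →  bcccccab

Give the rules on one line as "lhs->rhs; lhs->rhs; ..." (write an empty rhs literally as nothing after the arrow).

  | cac
  | cabbbbcbbbab => cabbbcbbab => cabbcbab => cabcab
  | bcacacaaaa => bcacaccaa => bcacaccc
  | babbccc

aa->c; aab->bc; bcb->c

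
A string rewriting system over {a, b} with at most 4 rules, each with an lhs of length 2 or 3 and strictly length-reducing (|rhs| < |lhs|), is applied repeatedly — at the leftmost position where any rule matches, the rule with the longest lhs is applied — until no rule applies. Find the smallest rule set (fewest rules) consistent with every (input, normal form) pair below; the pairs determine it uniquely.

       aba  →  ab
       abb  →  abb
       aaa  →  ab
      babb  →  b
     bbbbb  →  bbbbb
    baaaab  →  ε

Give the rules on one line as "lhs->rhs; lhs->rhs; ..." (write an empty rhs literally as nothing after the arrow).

aaa->ab; ba->b; bab->

  | aba => ab
  | abb
  | aaa => ab
  | babb => b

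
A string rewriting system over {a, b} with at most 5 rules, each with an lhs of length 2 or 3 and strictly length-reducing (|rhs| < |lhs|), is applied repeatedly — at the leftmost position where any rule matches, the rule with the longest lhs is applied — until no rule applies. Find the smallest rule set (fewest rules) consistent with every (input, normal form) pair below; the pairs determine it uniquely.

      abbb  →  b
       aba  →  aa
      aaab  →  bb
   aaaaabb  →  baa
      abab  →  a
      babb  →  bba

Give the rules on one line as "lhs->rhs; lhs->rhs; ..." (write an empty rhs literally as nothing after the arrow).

  | abbb => bab => b
  | aba => aa
  | aaab => bb
  | aaaaabb => baabb => baba => baa

aaa->b; ab->; aba->aa; abb->ba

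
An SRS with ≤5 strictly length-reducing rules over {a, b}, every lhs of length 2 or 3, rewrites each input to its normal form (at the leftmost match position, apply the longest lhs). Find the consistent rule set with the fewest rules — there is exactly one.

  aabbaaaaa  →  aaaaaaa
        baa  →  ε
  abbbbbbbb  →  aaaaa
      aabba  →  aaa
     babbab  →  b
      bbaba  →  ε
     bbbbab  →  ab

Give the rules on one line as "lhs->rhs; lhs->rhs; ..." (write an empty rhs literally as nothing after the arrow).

aba->; baa->; bb->; bbb->aa

  | aabbaaaaa => aaaaaaa
  | baa => ε
  | abbbbbbbb => aaabbbbb => aaaaabb => aaaaa
  | aabba => aaa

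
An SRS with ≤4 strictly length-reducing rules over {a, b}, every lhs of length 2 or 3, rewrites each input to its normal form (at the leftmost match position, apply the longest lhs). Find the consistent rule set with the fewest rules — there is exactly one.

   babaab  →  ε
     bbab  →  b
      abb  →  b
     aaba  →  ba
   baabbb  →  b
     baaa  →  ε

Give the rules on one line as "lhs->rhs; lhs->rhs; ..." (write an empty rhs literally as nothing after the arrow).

aa->; ab->; baa->a; bb->b

  | babaab => baab => ab => ε
  | bbab => bab => b
  | abb => b
  | aaba => ba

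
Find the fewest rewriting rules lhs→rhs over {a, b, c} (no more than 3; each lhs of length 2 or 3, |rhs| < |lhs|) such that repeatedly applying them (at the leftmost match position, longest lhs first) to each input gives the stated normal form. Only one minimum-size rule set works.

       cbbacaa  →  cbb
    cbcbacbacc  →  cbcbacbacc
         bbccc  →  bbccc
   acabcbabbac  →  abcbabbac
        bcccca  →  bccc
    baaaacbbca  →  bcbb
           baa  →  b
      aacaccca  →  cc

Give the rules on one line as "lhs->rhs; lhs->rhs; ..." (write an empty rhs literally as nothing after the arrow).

aa->; ca->

  | cbbacaa => cbbaa => cbb
  | cbcbacbacc
  | bbccc
  | acabcbabbac => abcbabbac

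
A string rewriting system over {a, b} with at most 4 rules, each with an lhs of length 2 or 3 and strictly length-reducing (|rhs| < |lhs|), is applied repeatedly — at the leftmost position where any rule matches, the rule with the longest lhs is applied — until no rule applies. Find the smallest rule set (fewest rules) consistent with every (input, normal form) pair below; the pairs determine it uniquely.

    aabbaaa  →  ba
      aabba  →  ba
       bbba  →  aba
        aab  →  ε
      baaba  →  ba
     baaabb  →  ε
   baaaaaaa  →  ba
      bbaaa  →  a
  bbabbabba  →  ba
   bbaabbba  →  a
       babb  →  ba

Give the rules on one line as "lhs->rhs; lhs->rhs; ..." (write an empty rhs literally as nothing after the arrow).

aa->a; aab->; bb->; bbb->ab

  | aabbaaa => baaa => baa => ba
  | aabba => ba
  | bbba => aba
  | aab => ε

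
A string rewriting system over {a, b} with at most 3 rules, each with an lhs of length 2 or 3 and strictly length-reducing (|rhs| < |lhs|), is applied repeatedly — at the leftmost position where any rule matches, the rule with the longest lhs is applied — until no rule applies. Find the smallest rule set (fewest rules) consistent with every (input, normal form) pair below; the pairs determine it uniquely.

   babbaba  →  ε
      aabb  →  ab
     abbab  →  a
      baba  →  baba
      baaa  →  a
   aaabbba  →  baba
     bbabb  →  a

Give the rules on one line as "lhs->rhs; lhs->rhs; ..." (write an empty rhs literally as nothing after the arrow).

aa->b; aab->a; bb->

  | babbaba => baaba => baa => bb => ε
  | aabb => ab
  | abbab => aab => a
  | baba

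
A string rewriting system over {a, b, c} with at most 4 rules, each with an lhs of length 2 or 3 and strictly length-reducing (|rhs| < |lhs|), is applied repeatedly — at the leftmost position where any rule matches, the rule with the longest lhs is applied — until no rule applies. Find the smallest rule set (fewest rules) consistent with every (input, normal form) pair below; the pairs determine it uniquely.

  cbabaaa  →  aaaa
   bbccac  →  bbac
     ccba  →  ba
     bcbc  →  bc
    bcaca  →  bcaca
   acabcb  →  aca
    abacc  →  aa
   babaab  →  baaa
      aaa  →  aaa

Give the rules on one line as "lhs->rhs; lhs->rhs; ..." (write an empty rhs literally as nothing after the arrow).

ab->a; cb->; cc->

  | cbabaaa => abaaa => aaaa
  | bbccac => bbac
  | ccba => ba
  | bcbc => bc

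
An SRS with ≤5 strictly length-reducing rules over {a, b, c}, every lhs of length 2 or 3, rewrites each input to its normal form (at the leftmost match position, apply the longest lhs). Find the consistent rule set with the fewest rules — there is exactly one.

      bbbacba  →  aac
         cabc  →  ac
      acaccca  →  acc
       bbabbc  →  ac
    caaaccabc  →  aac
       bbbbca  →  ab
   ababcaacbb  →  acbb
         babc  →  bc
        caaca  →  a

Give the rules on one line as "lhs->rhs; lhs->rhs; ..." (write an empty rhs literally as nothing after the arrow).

  | bbbacba => aacba => aac
  | cabc => ac
  | acaccca => accca => acc
  | bbabbc => bbbc => ac

ba->; bbb->a; ca->; cab->a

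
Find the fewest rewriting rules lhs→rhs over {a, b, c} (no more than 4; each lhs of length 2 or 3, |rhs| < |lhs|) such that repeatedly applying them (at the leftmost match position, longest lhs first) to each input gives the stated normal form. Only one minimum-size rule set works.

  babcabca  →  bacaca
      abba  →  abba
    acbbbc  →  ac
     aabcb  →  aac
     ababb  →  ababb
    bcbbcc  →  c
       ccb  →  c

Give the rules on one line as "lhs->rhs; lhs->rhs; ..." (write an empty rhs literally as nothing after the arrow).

  | babcabca => bacabca => bacaca
  | abba
  | acbbbc => acbbc => acbc => acc => ac
  | aabcb => aacb => aac

bc->c; cb->c; cc->c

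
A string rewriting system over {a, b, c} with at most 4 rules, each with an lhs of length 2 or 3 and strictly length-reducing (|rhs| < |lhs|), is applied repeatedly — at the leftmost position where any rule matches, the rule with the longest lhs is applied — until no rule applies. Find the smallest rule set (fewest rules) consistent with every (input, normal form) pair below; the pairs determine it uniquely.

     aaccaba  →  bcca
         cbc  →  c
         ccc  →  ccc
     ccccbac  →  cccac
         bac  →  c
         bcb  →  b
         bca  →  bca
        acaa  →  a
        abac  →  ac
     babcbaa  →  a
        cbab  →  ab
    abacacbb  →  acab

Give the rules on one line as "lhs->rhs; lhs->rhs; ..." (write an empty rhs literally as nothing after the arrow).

  | aaccaba => bccaba => bcca
  | cbc => c
  | ccc
  | ccccbac => cccac

aa->b; ba->; cb->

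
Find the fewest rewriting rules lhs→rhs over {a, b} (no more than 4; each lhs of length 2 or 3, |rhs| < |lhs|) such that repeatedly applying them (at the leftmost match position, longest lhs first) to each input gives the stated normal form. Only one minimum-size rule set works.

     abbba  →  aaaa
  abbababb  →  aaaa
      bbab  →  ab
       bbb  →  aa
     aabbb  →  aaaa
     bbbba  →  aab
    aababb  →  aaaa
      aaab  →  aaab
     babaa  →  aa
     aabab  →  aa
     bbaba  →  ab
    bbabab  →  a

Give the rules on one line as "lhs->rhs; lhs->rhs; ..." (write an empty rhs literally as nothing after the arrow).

ba->b; bb->; bbb->aa

  | abbba => aaaa
  | abbababb => aababb => aabbb => aaaa
  | bbab => ab
  | bbb => aa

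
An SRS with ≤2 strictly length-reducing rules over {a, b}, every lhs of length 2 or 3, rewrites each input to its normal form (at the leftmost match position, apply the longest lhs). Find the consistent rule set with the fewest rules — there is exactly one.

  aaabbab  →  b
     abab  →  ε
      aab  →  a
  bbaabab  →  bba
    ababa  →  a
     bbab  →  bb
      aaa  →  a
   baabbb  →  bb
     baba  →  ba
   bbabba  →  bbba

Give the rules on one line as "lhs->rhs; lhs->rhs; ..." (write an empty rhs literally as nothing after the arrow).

  | aaabbab => abbab => bab => b
  | abab => ab => ε
  | aab => a
  | bbaabab => bbaab => bba

aaa->a; ab->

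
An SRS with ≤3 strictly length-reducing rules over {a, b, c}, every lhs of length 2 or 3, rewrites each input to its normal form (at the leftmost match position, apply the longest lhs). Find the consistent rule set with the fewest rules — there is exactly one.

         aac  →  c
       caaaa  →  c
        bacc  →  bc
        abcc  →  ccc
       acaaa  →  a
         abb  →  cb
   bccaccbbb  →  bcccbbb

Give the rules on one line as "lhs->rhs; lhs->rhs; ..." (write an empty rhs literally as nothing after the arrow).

aa->; ab->c; ac->

  | aac => c
  | caaaa => caa => c
  | bacc => bc
  | abcc => ccc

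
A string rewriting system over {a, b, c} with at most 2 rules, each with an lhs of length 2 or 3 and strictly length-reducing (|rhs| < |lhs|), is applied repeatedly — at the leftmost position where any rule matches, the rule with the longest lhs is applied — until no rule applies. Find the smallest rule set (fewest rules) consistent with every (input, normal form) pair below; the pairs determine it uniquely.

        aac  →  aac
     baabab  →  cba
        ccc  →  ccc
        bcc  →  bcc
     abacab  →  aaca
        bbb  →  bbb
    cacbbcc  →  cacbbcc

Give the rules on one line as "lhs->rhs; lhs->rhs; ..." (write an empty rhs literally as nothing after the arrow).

  | aac
  | baabab => cbab => cba
  | ccc
  | bcc

ab->a; baa->c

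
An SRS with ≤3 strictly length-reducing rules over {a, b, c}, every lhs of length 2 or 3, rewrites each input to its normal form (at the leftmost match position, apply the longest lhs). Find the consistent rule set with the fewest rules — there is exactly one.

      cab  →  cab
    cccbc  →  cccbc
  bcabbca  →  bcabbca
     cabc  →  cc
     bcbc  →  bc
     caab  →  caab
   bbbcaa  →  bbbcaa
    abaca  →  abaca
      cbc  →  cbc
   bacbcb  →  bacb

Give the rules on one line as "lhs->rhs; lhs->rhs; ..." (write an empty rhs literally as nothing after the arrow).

abc->c; bcb->b

  | cab
  | cccbc
  | bcabbca
  | cabc => cc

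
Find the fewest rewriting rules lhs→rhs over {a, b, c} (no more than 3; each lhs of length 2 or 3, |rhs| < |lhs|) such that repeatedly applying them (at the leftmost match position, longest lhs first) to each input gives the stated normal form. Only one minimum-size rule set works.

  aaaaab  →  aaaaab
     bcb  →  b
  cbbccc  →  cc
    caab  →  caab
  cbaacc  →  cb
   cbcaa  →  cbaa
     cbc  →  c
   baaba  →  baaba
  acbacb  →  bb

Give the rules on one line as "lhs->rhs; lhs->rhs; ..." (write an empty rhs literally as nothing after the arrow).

  | aaaaab
  | bcb => b
  | cbbccc => cbcc => cc
  | caab

ac->; bc->; bca->ba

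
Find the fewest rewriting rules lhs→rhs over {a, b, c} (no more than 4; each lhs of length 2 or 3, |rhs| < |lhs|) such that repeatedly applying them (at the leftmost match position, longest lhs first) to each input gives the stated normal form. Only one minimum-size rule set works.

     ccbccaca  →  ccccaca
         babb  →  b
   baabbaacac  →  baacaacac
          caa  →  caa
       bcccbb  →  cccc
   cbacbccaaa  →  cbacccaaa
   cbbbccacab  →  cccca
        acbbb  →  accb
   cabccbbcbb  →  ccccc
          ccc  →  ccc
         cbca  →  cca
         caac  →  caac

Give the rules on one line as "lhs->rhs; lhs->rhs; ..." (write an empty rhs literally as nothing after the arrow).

  | ccbccaca => ccccaca
  | babb => b
  | baabbaacac => baacaacac
  | caa

bab->; bb->c; bc->c; cab->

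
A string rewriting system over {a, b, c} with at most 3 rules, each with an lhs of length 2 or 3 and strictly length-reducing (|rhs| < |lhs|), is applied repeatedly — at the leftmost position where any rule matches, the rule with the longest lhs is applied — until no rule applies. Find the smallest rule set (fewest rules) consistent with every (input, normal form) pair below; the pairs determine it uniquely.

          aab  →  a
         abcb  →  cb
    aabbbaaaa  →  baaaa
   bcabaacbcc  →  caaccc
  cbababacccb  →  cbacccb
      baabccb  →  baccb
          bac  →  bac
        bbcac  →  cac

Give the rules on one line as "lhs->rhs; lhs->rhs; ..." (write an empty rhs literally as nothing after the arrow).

  | aab => a
  | abcb => cb
  | aabbbaaaa => abbaaaa => baaaa
  | bcabaacbcc => cabaacbcc => caacbcc => caaccc

ab->; bc->c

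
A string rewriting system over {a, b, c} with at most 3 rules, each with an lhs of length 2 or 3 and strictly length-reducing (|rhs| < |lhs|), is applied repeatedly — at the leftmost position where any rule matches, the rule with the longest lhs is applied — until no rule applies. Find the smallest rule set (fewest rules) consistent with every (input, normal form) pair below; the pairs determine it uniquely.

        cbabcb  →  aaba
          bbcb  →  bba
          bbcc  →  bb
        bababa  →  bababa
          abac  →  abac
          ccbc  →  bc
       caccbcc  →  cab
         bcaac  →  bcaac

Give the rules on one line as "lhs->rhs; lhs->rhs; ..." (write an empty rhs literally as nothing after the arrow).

cb->a; cc->

  | cbabcb => aabcb => aaba
  | bbcb => bba
  | bbcc => bb
  | bababa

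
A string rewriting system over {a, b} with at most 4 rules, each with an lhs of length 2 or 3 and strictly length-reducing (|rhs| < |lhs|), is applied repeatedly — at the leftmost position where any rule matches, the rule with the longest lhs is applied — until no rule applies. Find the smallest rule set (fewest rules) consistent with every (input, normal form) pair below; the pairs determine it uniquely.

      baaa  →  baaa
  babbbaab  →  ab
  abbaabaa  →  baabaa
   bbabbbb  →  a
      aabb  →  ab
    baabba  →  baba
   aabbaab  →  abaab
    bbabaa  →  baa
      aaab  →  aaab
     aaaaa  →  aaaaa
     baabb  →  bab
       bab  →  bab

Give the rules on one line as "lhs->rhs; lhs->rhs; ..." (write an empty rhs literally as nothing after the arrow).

abb->b; bb->a; bba->; bbb->bb

  | baaa
  | babbbaab => bbbaab => bbaab => ab
  | abbaabaa => baabaa
  | bbabbbb => bbbb => bbb => bb => a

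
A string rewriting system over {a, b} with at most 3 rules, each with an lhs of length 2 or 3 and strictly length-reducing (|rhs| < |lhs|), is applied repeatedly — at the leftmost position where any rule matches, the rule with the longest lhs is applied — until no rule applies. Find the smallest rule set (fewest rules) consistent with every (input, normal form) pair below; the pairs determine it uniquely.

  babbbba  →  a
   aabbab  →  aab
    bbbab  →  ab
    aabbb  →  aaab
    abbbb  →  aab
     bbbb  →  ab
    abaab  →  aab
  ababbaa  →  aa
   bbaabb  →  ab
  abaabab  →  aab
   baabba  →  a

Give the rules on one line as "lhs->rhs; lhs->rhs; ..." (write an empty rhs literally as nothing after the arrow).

ba->; bb->b; bbb->ab

  | babbbba => bbbba => abba => aba => a
  | aabbab => aabab => aab
  | bbbab => abab => ab
  | aabbb => aaab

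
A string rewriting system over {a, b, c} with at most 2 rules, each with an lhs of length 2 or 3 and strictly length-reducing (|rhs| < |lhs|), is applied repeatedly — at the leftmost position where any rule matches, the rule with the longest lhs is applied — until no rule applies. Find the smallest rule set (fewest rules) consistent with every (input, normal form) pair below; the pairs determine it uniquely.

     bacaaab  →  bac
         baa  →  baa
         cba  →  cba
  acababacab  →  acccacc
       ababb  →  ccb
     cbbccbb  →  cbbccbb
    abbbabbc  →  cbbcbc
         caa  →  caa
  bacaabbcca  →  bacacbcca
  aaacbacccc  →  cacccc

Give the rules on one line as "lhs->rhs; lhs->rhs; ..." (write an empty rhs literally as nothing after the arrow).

aac->; ab->c

  | bacaaab => bacaac => bac
  | baa
  | cba
  | acababacab => accabacab => acccacab => acccacc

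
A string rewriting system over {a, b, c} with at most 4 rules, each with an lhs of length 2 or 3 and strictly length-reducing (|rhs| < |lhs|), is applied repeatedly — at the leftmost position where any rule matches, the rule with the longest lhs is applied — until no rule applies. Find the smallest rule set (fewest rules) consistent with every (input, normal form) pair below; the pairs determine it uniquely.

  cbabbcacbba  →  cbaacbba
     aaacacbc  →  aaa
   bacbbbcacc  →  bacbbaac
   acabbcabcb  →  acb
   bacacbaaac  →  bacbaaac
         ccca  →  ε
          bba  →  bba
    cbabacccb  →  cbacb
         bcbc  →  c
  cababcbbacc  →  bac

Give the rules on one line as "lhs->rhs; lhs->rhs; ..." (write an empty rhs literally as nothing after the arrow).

ab->; bc->a; ca->; cc->c

  | cbabbcacbba => cbbcacbba => cbaacbba
  | aaacacbc => aaacbc => aaaca => aaa
  | bacbbbcacc => bacbbaacc => bacbbaac
  | acabbcabcb => abbcabcb => bcabcb => aabcb => acb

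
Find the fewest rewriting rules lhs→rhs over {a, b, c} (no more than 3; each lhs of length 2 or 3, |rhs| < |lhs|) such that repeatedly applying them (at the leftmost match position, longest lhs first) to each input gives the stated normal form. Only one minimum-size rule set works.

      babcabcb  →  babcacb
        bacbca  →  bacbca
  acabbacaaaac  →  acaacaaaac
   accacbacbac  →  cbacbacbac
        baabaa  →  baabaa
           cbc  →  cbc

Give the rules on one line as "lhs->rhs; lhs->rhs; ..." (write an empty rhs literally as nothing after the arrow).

acc->cb; cab->ca

  | babcabcb => babcacb
  | bacbca
  | acabbacaaaac => acabacaaaac => acaacaaaac
  | accacbacbac => cbacbacbac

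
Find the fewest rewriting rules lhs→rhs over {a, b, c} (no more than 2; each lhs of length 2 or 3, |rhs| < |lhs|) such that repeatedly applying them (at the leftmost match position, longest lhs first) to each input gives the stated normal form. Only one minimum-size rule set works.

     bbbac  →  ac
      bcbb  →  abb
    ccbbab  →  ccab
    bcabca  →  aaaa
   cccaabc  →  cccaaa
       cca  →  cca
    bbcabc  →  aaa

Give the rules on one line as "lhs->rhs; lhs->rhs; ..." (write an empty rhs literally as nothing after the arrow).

ba->a; bc->a

  | bbbac => bbac => bac => ac
  | bcbb => abb
  | ccbbab => ccbab => ccab
  | bcabca => aabca => aaaa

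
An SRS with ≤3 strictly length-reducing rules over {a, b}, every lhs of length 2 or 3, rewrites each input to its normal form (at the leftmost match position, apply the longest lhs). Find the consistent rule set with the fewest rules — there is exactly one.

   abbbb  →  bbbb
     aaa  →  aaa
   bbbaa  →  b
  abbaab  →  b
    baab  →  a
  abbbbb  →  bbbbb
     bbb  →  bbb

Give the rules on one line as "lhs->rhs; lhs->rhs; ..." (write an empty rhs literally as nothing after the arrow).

ab->a; abb->bb; ba->

  | abbbb => bbbb
  | aaa
  | bbbaa => bba => b
  | abbaab => bbaab => bab => b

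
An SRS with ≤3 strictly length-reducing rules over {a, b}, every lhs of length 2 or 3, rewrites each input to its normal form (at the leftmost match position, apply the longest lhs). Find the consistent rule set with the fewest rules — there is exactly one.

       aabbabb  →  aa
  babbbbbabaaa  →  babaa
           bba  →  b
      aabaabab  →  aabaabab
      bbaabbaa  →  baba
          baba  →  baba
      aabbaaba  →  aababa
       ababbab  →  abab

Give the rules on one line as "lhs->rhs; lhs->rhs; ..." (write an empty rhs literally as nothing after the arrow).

  | aabbabb => aabbb => aa
  | babbbbbabaaa => babbabaaa => babbaaa => babaa
  | bba => b
  | aabaabab

bb->b; bba->b; bbb->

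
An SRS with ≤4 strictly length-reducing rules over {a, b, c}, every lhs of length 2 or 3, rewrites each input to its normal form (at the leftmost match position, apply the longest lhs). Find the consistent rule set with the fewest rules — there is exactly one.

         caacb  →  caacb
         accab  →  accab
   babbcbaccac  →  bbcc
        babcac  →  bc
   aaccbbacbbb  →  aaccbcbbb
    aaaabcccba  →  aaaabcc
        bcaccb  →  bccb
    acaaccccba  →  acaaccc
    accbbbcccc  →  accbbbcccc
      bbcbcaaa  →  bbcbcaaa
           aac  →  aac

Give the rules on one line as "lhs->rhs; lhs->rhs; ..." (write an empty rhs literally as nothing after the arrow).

  | caacb
  | accab
  | babbcbaccac => bbcbaccac => bbccac => bbcc
  | babcac => bcac => bc

ba->; cac->c; cba->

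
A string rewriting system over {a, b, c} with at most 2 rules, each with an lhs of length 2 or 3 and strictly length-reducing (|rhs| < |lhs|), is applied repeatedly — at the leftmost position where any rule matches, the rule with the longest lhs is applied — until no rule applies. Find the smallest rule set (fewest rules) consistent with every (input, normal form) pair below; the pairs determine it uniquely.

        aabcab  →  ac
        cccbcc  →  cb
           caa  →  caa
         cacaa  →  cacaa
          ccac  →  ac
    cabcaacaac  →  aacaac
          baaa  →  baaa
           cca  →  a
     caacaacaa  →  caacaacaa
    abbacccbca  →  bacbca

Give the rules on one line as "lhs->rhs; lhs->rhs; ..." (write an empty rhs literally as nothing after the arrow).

  | aabcab => acab => ac
  | cccbcc => cbcc => cb
  | caa
  | cacaa

ab->; cc->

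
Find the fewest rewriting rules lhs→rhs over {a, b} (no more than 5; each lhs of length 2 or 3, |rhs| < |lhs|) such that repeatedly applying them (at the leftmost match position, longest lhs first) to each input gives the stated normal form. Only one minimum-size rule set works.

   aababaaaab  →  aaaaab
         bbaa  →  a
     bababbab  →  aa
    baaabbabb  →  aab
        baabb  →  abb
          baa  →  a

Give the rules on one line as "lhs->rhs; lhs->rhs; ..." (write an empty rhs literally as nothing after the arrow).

  | aababaaaab => aabaaaab => aaaaab
  | bbaa => ba => a
  | bababbab => aabbab => aaba => aa
  | baaabbabb => aabbabb => aabab => aab

aba->a; ba->a; baa->a; bab->a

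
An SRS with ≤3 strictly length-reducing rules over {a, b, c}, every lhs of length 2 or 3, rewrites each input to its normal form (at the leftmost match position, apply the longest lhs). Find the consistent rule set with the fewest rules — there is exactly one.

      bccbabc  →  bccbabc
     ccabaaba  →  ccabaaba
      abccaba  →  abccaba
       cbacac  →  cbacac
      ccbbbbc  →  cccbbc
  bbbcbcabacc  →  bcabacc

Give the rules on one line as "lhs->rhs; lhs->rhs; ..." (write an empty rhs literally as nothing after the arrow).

  | bccbabc
  | ccabaaba
  | abccaba
  | cbacac

bbb->cb; cbc->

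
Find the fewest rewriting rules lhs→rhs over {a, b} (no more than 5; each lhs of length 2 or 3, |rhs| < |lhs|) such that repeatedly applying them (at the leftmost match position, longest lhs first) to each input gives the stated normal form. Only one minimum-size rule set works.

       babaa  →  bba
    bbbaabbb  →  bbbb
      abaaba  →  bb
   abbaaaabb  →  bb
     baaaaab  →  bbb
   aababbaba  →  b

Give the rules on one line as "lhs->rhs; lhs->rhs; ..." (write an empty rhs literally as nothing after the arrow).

  | babaa => baaa => bba
  | bbbaabbb => bbbabb => bbbb
  | abaaba => aaaba => baba => baa => bb
  | abbaaaabb => baaaabb => bbaabb => bbab => bb

aa->b; aab->a; ab->; aba->aa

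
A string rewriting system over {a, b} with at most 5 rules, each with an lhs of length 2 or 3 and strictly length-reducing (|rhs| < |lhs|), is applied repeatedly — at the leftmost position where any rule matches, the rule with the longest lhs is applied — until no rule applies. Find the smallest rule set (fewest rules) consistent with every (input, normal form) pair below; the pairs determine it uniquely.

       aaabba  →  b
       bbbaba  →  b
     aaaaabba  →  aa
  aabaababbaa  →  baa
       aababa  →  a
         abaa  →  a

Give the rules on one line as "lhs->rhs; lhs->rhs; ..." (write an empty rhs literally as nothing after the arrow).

ab->a; aba->bb; abb->b; bb->

  | aaabba => aaba => abb => b
  | bbbaba => baba => bbb => b
  | aaaaabba => aaaaba => aaabb => aab => aa
  | aabaababbaa => abbababbaa => bababbaa => bbbbbaa => bbbaa => baa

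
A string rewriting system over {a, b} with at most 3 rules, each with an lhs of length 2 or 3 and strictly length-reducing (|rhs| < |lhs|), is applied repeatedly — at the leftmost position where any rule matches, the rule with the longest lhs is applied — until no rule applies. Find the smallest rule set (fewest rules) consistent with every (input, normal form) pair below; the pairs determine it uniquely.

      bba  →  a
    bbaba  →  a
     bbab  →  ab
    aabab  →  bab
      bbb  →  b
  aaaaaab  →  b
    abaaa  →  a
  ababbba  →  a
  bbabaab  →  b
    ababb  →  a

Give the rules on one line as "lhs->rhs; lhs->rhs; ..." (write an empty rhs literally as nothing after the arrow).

  | bba => a
  | bbaba => aba => a
  | bbab => ab
  | aabab => bab

aa->; aba->a; bb->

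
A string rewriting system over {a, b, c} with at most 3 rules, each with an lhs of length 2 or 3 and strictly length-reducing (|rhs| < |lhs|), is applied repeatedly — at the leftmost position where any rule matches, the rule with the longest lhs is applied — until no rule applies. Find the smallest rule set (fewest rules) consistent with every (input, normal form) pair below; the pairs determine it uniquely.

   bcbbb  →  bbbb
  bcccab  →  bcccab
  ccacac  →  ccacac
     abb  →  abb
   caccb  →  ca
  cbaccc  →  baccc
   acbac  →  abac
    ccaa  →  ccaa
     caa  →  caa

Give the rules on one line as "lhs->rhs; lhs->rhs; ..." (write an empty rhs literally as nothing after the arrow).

cb->b; ccb->

  | bcbbb => bbbb
  | bcccab
  | ccacac
  | abb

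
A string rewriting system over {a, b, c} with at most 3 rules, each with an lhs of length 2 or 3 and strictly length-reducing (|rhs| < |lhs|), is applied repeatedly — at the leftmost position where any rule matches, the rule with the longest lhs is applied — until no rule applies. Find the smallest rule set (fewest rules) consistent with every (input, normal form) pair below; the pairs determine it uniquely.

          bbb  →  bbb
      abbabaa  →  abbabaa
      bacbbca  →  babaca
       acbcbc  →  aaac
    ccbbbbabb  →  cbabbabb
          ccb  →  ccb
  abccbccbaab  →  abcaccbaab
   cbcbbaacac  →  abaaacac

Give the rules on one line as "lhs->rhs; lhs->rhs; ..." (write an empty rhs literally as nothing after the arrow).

cbb->ba; cbc->ac

  | bbb
  | abbabaa
  | bacbbca => babaca
  | acbcbc => aacbc => aaac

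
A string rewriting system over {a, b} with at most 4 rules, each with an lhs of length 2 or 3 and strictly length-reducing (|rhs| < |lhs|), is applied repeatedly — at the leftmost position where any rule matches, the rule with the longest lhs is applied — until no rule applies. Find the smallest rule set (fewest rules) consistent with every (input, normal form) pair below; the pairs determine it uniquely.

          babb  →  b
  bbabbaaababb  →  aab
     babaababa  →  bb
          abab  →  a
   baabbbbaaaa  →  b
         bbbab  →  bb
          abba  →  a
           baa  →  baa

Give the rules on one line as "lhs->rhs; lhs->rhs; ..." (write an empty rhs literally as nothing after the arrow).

aaa->bb; bab->; bba->

  | babb => b
  | bbabbaaababb => bbaaababb => aababb => aab
  | babaababa => aababa => aaa => bb
  | abab => a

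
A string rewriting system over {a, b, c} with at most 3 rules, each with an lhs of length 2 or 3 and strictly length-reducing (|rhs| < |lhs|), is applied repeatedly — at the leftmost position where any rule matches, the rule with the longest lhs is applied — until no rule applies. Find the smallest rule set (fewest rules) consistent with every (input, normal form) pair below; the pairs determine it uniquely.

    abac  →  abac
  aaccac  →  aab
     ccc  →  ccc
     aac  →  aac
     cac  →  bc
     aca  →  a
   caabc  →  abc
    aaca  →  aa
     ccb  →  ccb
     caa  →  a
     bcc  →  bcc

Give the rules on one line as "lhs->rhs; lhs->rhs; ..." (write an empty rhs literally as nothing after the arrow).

ca->; cac->bc; cbc->b

  | abac
  | aaccac => aacbc => aab
  | ccc
  | aac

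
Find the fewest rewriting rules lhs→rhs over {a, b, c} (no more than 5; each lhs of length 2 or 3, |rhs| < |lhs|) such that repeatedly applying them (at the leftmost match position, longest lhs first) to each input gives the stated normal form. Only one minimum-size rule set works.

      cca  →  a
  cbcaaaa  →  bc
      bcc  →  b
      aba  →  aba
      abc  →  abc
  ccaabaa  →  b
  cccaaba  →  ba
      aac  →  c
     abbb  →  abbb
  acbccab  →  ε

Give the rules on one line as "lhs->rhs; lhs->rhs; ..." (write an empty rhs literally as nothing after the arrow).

  | cca => a
  | cbcaaaa => bcaaaa => bcaa => bc
  | bcc => b
  | aba

aa->; bab->a; cb->b; cc->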